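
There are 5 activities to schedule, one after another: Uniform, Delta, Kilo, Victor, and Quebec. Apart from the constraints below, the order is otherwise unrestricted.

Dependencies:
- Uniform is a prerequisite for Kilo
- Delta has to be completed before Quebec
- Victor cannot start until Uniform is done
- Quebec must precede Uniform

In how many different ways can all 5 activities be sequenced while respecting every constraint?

Delta is the only activity with nothing required before it, so every ordering starts there.
Systematically extending each partial ordering one activity at a time and counting, there are 2 complete orderings.

2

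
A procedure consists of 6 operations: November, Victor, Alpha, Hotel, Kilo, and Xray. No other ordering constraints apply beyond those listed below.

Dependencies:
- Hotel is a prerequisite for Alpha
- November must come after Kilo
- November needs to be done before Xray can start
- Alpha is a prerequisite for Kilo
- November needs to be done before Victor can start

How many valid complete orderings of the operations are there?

2

Only Hotel has no prerequisites, so it must go first.
Enumerating by repeatedly choosing an available operation (one whose prerequisites are all placed) gives 2 distinct complete orderings.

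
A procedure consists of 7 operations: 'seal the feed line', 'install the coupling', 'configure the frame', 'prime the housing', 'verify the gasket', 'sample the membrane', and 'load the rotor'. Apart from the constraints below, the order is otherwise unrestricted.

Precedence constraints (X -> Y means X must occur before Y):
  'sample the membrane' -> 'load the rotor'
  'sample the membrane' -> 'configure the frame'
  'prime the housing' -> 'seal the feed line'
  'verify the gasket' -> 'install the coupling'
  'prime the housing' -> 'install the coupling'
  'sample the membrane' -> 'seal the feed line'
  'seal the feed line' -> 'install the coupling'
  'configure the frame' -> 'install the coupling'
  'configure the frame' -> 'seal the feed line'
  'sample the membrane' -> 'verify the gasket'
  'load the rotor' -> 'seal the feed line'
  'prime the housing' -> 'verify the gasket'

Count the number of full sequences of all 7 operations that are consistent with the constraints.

The operations with no prerequisites are 'prime the housing', 'sample the membrane'; any of them can be placed first.
Systematically extending each partial ordering one operation at a time and counting, there are 26 complete orderings.

26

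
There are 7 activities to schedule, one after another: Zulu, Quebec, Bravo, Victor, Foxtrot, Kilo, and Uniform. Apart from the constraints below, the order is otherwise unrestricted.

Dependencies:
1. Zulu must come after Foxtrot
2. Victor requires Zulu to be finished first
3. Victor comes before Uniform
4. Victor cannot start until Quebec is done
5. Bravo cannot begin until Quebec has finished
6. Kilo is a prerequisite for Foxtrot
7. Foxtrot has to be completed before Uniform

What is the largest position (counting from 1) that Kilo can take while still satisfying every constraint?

Following every chain forward from Kilo, the activities that must come later are Zulu, Victor, Foxtrot, Uniform — 4 of them.
So at least 4 activities follow Kilo, putting Kilo no later than position 3. That position is achievable by scheduling everything else first.

3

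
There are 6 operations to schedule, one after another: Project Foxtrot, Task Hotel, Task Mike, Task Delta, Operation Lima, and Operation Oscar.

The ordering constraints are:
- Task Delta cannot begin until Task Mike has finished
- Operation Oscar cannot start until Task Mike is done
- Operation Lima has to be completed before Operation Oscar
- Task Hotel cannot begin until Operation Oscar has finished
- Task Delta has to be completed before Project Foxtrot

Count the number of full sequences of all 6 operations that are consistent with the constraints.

The operations with no prerequisites are Task Mike, Operation Lima; any of them can be placed first.
Counting all ways to extend the partial order to a total order gives 16.

16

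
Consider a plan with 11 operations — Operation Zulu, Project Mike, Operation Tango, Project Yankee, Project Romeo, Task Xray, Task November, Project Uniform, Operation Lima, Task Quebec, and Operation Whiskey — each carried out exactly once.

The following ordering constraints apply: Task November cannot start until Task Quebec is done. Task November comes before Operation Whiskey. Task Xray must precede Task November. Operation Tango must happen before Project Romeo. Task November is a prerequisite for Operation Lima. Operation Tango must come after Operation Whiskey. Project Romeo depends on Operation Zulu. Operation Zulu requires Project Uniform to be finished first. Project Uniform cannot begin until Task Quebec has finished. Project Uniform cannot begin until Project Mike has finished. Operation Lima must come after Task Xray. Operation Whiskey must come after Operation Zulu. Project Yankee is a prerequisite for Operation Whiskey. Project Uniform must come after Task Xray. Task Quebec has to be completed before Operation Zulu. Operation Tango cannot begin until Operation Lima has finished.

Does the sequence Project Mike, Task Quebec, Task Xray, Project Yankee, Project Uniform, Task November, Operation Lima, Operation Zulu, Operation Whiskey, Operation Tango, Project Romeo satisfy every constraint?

Every stated constraint is respected: Task Quebec sits at position 2, ahead of Operation Zulu at position 8, and each of the other listed pairs likewise has the predecessor earlier in the sequence.

Yes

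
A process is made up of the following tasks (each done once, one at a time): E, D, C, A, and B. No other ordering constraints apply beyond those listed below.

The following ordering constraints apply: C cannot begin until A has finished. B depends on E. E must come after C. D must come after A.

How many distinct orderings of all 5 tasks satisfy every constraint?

A is the only task with nothing required before it, so every ordering starts there.
Counting all ways to extend the partial order to a total order gives 4.

4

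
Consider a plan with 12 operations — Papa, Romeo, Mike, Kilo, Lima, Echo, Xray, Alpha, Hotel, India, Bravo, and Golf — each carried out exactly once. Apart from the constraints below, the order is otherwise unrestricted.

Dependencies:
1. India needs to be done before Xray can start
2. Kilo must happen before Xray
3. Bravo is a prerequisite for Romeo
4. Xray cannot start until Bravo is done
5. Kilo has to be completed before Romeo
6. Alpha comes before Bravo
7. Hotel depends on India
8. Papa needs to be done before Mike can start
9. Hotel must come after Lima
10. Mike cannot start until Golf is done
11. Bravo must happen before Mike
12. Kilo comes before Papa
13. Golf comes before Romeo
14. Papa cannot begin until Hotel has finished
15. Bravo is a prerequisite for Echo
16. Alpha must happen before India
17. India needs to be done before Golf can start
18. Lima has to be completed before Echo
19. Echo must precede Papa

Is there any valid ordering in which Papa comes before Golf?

Yes

No chain of constraints runs from Golf to Papa, so Golf is not required to come first.
So a valid ordering placing Papa earlier than Golf exists.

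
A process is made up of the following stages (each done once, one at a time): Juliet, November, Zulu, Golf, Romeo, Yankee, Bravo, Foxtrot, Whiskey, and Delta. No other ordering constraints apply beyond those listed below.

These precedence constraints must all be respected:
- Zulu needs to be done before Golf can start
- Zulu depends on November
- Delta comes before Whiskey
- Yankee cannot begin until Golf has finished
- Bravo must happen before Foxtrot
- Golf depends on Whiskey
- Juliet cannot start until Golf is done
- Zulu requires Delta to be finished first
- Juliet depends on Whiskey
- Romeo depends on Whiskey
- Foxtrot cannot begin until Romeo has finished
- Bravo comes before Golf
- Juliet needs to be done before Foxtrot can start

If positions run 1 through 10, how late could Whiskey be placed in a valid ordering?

5

Every stage that must follow Whiskey has to come after it. Tracing all chains starting from Whiskey, those stages are: Juliet, Golf, Romeo, Yankee, Foxtrot — 5 in total.
With 5 mandatory successors out of 10 stages total, the latest slot for Whiskey is 10−5 = 5, and it's reachable by doing all non-successors before Whiskey.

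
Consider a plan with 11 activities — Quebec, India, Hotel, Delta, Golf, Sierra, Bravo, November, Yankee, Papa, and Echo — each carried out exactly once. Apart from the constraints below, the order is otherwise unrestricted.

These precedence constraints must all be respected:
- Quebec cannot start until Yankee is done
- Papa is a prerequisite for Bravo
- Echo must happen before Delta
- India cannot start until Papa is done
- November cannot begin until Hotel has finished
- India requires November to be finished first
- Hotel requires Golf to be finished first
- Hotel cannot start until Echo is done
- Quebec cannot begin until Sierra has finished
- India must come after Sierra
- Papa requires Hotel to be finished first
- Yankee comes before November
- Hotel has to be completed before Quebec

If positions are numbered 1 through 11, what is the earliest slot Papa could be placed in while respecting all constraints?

Every activity that must precede Papa has to come before it. Tracing all chains that end at Papa, those activities are: Hotel, Golf, Echo — 3 in total.
With 3 mandatory predecessors, the earliest Papa can sit is position 3+1 = 4, and placing just those 3 first achieves it.

4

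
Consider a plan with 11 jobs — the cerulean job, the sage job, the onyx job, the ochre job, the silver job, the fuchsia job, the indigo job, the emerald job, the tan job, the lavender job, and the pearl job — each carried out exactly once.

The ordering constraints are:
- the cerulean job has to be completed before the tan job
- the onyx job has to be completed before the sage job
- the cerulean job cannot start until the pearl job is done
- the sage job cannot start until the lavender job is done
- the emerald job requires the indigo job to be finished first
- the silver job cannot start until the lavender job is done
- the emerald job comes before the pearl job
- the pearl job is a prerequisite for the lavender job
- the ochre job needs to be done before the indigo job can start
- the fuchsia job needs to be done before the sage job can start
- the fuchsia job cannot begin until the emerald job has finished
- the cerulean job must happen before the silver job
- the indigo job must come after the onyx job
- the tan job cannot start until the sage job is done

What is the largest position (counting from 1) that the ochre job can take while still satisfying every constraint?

The jobs that are forced after the ochre job, directly or by a chain of constraints, are the cerulean job, the sage job, the silver job, the fuchsia job, the indigo job, the emerald job, the tan job, the lavender job, the pearl job. That's 9 jobs.
So at least 9 jobs follow the ochre job, putting the ochre job no later than position 2. That position is achievable by scheduling everything else first.

2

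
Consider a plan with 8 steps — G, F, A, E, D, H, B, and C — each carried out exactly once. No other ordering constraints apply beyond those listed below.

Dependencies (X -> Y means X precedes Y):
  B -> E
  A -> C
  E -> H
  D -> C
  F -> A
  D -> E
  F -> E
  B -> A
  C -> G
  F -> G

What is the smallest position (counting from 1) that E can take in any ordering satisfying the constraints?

4

Working backwards through the constraints from E, its full set of required predecessors is F, D, B — 3 of them.
With 3 mandatory predecessors, the earliest E can sit is position 3+1 = 4, and placing just those 3 first achieves it.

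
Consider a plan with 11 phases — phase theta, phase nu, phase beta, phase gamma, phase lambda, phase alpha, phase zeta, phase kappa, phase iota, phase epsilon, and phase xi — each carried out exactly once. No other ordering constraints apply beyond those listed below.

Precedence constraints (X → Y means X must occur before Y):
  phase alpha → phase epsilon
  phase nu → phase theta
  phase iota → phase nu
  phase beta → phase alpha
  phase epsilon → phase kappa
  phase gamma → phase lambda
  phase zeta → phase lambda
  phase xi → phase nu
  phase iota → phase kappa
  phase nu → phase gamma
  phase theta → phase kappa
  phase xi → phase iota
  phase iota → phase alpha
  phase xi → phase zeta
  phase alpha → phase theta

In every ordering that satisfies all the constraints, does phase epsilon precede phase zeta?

No

Phase epsilon and phase zeta are not related by any chain of constraints.
A valid ordering placing phase zeta before phase epsilon exists, so the answer is no.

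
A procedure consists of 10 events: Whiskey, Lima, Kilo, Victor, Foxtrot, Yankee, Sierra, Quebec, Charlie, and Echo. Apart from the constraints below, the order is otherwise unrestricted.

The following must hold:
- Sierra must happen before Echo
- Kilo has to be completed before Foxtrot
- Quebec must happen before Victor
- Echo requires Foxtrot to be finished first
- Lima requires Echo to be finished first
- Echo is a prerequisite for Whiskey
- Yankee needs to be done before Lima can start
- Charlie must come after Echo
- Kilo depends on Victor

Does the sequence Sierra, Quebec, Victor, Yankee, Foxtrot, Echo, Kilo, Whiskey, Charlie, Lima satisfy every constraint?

In the proposed order, Foxtrot appears before Kilo.
Since Kilo is required before Foxtrot, the ordering is invalid.

No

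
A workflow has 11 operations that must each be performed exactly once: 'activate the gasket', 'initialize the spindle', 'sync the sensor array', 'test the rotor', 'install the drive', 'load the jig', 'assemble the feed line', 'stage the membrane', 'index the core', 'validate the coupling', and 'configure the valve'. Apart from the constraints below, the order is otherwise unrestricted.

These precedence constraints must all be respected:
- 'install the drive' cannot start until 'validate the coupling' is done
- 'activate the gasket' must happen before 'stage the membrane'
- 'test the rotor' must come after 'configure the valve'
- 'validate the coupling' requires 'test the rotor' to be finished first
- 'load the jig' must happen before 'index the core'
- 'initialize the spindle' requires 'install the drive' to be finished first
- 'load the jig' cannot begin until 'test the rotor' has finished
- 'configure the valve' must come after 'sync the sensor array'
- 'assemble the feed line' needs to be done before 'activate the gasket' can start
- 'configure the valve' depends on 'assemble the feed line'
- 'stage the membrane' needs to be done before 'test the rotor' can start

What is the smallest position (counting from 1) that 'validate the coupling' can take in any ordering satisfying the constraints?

7

Working backwards through the constraints from 'validate the coupling', its full set of required predecessors is 'activate the gasket', 'sync the sensor array', 'test the rotor', 'assemble the feed line', 'stage the membrane', 'configure the valve' — 6 of them.
With 6 mandatory predecessors, the earliest 'validate the coupling' can sit is position 6+1 = 7, and placing just those 6 first achieves it.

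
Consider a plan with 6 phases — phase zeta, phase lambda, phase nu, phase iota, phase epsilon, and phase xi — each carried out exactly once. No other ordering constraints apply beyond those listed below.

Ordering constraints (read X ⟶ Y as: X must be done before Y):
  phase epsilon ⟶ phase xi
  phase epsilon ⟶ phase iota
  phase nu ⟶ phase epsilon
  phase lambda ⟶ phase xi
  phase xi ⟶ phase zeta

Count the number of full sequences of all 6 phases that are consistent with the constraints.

The phases with no prerequisites are phase lambda, phase nu; any of them can be placed first.
Systematically extending each partial ordering one phase at a time and counting, there are 10 complete orderings.

10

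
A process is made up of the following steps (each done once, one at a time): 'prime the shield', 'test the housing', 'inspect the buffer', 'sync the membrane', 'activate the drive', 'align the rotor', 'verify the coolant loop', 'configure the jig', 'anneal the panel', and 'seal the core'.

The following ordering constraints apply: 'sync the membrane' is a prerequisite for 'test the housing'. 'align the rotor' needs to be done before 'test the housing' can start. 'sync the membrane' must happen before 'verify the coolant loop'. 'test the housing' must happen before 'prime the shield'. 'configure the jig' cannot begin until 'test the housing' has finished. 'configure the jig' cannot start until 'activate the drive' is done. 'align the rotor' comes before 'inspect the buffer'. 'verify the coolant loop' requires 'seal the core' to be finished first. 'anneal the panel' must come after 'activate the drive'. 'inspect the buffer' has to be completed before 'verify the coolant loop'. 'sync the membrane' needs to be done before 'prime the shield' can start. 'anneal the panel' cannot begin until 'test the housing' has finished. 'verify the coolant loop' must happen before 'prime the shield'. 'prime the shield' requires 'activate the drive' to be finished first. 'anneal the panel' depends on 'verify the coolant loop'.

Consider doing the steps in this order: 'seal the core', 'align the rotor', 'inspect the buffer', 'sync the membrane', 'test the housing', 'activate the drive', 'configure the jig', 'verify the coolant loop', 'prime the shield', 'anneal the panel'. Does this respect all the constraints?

Yes

Checking each listed constraint against this order: for instance, 'seal the core' is in position 1 and 'verify the coolant loop' in position 8, so that constraint holds — and the remaining constraints check out the same way.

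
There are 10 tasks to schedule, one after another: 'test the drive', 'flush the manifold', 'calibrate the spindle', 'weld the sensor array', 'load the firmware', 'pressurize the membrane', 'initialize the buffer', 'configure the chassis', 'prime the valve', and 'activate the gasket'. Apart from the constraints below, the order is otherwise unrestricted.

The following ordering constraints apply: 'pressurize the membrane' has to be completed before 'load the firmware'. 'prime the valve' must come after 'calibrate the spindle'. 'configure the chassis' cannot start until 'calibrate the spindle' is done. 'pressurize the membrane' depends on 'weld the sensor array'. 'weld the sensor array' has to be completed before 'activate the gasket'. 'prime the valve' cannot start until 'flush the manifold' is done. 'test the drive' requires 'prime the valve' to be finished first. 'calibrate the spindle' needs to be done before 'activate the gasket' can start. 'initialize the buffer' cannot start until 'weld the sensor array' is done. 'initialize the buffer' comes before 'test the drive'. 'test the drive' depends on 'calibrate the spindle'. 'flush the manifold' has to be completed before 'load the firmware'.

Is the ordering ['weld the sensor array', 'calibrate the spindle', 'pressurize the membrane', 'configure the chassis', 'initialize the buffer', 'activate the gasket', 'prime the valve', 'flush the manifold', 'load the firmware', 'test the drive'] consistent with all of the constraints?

No

The sequence places 'prime the valve' ahead of 'flush the manifold'.
That contradicts the constraint that 'flush the manifold' must precede 'prime the valve'.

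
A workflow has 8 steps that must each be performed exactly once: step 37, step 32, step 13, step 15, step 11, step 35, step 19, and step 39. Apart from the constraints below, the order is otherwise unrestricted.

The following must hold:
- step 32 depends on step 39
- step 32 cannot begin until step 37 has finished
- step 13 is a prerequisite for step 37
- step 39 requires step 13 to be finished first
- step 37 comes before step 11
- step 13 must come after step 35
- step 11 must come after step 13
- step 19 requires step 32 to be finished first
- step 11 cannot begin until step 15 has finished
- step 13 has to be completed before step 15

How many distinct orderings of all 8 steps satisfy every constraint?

26

Only step 35 has no prerequisites, so it must go first.
Systematically extending each partial ordering one step at a time and counting, there are 26 complete orderings.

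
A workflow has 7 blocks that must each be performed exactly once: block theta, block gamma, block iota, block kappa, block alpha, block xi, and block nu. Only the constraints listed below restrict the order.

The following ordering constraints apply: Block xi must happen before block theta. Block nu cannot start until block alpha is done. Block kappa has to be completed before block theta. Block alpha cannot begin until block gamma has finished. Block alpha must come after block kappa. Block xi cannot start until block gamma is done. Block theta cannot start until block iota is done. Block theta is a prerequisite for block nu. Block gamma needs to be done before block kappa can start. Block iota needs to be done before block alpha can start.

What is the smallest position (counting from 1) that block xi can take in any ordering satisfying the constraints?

2

The only block forced before block xi (directly or transitively) is block gamma.
So at minimum 1 block comes before block xi, putting block xi no earlier than position 2. That position is achievable by scheduling exactly that predecessor first.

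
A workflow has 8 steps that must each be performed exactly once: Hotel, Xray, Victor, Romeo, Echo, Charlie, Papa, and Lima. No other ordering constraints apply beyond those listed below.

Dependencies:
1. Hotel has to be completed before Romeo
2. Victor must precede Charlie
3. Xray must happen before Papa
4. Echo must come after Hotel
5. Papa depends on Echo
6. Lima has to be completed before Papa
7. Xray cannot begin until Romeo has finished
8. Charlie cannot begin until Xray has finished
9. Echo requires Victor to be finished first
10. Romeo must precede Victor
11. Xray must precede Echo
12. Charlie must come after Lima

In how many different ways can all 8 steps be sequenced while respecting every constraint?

34

The steps with no prerequisites are Hotel, Lima; any of them can be placed first.
Systematically extending each partial ordering one step at a time and counting, there are 34 complete orderings.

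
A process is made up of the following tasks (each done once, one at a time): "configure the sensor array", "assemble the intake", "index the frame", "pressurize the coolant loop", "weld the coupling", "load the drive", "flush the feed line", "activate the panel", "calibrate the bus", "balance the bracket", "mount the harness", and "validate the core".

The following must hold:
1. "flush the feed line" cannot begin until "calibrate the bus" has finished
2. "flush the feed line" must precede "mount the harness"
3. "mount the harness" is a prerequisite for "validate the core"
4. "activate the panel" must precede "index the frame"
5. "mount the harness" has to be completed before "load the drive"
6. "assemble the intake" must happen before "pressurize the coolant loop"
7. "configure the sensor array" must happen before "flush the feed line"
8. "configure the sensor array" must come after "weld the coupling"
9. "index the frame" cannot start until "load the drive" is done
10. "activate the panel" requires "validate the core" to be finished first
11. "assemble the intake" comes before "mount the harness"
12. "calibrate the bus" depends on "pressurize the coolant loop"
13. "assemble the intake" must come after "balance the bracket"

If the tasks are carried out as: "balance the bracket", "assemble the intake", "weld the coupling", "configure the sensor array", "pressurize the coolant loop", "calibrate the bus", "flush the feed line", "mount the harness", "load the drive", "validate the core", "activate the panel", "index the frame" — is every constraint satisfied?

Yes

Going through the constraints one by one, each required predecessor appears earlier in the sequence than its dependent — e.g. "assemble the intake" (position 2) is before "mount the harness" (position 8), as required.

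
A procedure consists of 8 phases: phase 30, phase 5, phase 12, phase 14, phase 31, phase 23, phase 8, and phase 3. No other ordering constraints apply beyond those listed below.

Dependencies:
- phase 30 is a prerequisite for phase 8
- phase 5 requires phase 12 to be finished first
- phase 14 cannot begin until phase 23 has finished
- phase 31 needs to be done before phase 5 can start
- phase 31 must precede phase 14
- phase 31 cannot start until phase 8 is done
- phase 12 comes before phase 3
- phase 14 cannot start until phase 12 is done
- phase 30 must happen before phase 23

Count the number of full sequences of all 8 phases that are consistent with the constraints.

172

2 phases have no prerequisites (phase 30, phase 12), so any of them could come first.
Counting all ways to extend the partial order to a total order gives 172.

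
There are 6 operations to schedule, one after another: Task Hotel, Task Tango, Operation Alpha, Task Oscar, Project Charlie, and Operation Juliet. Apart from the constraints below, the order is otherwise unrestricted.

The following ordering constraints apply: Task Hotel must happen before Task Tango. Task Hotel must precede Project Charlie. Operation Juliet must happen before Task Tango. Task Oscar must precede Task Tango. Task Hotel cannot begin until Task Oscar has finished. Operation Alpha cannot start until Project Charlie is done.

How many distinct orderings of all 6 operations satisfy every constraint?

2 operations have no prerequisites (Task Oscar, Operation Juliet), so any of them could come first.
Counting all ways to extend the partial order to a total order gives 12.

12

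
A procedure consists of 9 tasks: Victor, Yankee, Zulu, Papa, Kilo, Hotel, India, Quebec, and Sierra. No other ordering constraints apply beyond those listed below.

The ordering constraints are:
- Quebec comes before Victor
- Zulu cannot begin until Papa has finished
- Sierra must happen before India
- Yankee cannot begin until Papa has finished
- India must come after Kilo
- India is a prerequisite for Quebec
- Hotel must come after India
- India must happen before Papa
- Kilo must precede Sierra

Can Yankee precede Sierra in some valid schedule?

No

The constraints give a chain Sierra → India → Papa → Yankee, which forces Sierra before Yankee.
Hence Yankee can never be scheduled before Sierra.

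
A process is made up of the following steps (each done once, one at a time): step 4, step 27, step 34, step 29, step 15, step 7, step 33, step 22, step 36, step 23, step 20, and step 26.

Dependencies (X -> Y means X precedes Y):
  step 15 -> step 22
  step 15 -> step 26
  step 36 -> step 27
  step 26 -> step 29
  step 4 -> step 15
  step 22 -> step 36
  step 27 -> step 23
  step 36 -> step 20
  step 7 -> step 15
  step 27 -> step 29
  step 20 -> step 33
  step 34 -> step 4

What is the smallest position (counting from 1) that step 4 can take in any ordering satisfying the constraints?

2

Working backwards through the constraints from step 4, its only required predecessor is step 34.
So at minimum 1 step comes before step 4, putting step 4 no earlier than position 2. That position is achievable by scheduling exactly that predecessor first.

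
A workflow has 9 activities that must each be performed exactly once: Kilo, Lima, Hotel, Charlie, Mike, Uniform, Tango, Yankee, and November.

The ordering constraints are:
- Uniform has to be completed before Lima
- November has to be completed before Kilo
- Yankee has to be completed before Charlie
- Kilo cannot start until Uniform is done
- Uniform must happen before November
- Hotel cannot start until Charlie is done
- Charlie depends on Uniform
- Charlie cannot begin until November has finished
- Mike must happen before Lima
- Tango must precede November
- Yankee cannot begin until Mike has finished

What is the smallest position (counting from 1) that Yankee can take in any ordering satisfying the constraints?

The only activity forced before Yankee (directly or transitively) is Mike.
With 1 mandatory predecessor, the earliest Yankee can sit is position 1+1 = 2, and placing just that one first achieves it.

2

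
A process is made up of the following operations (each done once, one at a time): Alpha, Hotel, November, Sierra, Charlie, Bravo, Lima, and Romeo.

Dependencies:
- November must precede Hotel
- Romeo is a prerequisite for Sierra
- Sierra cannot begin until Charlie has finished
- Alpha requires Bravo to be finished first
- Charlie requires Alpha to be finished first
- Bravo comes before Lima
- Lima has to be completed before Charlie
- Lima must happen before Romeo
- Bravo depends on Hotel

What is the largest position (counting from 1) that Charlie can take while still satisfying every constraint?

The only operation forced after Charlie (directly or by a chain) is Sierra.
So at least 1 operation follows Charlie, putting Charlie no later than position 7. That position is achievable by scheduling everything else first.

7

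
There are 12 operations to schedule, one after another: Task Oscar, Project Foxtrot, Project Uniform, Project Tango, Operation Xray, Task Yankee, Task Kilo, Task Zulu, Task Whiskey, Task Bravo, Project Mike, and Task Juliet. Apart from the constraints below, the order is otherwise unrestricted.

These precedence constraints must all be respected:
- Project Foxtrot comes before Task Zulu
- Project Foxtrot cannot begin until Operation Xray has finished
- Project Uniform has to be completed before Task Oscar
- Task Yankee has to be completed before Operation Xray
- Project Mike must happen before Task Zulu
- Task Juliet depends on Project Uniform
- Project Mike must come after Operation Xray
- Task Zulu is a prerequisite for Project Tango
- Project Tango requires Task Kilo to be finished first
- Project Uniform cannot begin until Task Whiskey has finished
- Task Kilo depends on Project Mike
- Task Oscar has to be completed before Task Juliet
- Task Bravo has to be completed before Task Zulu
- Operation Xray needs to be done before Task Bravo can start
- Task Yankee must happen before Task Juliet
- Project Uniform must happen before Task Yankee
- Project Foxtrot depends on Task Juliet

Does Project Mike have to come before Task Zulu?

There is a constraint chain Project Mike → Task Zulu.
So Project Mike must precede Task Zulu in any valid ordering.

Yes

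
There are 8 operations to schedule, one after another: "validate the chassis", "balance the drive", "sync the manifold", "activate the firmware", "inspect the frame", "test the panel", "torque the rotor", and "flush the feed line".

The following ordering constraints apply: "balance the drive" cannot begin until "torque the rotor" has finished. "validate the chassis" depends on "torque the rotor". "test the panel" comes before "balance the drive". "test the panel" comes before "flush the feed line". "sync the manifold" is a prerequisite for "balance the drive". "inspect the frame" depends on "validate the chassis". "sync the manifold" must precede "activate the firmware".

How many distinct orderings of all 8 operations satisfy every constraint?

826

3 operations have no prerequisites ("sync the manifold", "test the panel", "torque the rotor"), so any of them could come first.
Enumerating by repeatedly choosing an available operation (one whose prerequisites are all placed) gives 826 distinct complete orderings.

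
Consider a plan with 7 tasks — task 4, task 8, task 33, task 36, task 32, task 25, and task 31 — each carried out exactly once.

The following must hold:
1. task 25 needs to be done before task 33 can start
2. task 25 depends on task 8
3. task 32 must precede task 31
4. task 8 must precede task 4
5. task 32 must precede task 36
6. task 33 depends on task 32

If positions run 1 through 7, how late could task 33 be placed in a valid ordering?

No constraint forces any task after task 33, so it can be placed last, in position 7.

7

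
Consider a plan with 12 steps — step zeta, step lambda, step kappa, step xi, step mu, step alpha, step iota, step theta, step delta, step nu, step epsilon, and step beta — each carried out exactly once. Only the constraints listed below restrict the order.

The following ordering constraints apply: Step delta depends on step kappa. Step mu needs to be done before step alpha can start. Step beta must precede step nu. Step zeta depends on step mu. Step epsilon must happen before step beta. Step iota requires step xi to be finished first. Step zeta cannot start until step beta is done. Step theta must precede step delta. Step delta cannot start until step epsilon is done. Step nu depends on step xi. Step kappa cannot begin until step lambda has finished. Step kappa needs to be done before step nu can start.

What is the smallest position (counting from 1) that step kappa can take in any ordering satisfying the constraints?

Working backwards through the constraints from step kappa, its only required predecessor is step lambda.
With 1 mandatory predecessor, the earliest step kappa can sit is position 1+1 = 2, and placing just that one first achieves it.

2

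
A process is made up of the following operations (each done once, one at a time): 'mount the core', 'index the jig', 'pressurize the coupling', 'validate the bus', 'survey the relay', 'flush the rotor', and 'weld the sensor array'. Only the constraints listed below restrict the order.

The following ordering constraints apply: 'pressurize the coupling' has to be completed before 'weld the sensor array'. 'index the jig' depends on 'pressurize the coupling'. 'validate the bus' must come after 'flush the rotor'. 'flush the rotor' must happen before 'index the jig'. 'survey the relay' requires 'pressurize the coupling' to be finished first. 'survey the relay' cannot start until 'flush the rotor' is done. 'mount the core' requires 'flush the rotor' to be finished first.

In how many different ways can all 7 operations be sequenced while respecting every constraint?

2 operations have no prerequisites ('pressurize the coupling', 'flush the rotor'), so any of them could come first.
Counting all ways to extend the partial order to a total order gives 324.

324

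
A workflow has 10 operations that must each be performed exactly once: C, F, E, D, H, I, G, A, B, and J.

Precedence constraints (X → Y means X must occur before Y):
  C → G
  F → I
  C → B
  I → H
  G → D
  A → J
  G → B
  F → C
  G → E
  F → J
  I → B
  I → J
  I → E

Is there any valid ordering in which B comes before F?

Following F → C → B, F must precede B in every valid ordering.
Hence B can never be scheduled before F.

No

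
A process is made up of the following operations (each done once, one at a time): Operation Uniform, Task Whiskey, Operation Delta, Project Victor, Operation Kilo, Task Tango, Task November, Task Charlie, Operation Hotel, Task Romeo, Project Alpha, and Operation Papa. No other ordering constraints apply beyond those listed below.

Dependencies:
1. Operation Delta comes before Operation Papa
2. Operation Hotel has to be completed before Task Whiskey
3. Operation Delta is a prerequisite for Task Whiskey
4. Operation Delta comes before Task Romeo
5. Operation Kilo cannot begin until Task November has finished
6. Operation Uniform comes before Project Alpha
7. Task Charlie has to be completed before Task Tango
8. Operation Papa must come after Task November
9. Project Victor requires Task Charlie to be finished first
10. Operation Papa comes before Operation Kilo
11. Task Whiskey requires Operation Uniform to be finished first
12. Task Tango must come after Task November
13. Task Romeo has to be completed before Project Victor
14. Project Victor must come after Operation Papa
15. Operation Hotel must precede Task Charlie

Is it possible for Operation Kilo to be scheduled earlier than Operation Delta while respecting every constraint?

The constraints give a chain Operation Delta → Operation Papa → Operation Kilo, which forces Operation Delta before Operation Kilo.
Hence Operation Kilo can never be scheduled before Operation Delta.

No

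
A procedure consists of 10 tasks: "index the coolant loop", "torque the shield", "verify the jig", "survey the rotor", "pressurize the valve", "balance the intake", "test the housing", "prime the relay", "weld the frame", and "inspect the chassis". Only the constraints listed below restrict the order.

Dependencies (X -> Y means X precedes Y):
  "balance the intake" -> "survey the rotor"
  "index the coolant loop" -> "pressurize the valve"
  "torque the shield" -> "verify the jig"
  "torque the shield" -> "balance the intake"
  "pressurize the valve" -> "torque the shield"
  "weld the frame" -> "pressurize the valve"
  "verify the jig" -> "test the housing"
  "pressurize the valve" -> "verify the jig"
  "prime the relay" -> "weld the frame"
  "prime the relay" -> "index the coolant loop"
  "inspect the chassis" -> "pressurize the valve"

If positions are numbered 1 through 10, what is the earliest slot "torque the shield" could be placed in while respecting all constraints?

Working backwards through the constraints from "torque the shield", its full set of required predecessors is "index the coolant loop", "pressurize the valve", "prime the relay", "weld the frame", "inspect the chassis" — 5 of them.
With 5 mandatory predecessors, the earliest "torque the shield" can sit is position 5+1 = 6, and placing just those 5 first achieves it.

6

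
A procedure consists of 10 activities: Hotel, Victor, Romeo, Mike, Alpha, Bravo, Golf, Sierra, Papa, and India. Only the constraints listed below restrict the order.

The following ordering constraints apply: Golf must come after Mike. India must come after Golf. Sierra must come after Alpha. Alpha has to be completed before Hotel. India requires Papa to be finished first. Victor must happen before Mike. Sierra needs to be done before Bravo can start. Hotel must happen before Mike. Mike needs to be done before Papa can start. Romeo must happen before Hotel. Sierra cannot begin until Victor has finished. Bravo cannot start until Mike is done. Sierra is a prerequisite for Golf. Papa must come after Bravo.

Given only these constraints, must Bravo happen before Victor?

No

The constraints actually force Victor before Bravo (via Victor → Mike → Bravo), not the other way around.
So Bravo never precedes Victor.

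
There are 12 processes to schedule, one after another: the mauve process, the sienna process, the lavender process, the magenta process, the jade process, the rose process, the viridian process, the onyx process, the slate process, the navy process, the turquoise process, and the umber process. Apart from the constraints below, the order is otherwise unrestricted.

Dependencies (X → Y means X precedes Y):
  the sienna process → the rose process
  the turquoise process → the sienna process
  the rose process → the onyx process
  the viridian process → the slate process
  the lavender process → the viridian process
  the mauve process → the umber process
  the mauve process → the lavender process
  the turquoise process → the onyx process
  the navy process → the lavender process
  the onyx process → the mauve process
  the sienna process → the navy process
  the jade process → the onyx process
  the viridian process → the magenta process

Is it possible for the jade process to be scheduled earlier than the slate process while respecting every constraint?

Yes

The jade process is actually forced before the slate process by the constraints, so certainly some valid ordering has the jade process first.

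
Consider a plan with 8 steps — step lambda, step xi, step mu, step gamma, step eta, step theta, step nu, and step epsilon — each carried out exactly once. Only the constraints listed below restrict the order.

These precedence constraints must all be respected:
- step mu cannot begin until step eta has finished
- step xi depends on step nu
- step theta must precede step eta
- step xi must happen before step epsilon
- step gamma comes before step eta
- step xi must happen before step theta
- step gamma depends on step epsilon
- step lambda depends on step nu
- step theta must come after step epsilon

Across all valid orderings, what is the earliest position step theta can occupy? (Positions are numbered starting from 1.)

4

The steps that are forced before step theta, directly or transitively, are step xi, step nu, step epsilon. That's 3 steps.
So at minimum 3 steps come before step theta, putting step theta no earlier than position 4. That position is achievable by scheduling exactly those predecessors first.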